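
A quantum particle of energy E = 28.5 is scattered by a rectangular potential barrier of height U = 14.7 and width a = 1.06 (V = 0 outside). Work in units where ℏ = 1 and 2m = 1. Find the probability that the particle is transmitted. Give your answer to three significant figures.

T = 0.934

Above the barrier the interior wavenumber is k₂ = √(2m(E − U))/ℏ = 3.715, giving phase k₂a = 3.938.
T = [1 + U² sin²(k₂a) / (4E(E − U))]⁻¹ = 1/1.070 = 0.934.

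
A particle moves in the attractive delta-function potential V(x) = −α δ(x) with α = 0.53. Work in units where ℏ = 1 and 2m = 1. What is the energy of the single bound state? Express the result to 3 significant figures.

For x ≠ 0 the bound state is ψ ∝ e^{−κ|x|}; integrating the TISE across the delta gives the cusp condition 2κ = 2mα/ℏ², so κ = 0.2650.
Then E = −ℏ²κ²/(2m) = −mα²/(2ℏ²) = -0.07023.

E = -0.0702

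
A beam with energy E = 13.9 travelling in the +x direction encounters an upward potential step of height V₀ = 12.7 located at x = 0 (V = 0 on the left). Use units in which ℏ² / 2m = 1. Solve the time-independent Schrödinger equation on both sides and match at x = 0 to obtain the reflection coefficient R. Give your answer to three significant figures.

The wavenumbers are k₁ = √(2mE)/ℏ = 3.728 on the left and k₂ = √(2m(E − V₀))/ℏ = 1.095 on the right.
Matching ψ and ψ′ at x = 0 gives r = (k₁ − k₂)/(k₁ + k₂), so R = r² = 0.2979 and T = 1 − R = 0.7021.

R = 0.298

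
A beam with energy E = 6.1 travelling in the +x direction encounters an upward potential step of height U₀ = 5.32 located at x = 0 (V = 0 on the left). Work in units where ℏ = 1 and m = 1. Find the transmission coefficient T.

The wavenumbers are k₁ = √(2mE)/ℏ = 3.493 on the left and k₂ = √(2m(E − U₀))/ℏ = 1.249 on the right.
Continuity of ψ and ψ′ at the step yields the reflection amplitude r = (k₁ − k₂)/(k₁ + k₂) = 0.4732; thus R = |r|² = 0.2239, T = 0.7761.

T = 0.776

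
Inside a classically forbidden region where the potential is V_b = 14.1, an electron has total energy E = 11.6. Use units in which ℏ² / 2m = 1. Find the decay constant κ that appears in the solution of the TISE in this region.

Since E < V_b the TISE in this region is ψ'' = κ²ψ with κ = √(2m(V_b − E))/ℏ.
κ = √(2 × 0.5 × 2.5) = 1.581.

κ = 1.58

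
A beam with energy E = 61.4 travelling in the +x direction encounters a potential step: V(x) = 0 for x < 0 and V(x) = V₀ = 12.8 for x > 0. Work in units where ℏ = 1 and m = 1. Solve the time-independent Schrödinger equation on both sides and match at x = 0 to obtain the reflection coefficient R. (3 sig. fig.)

On each side the TISE gives plane waves with k = √(2m(E − V))/ℏ: k₁ = √(2·1·61.4) = 11.08, k₂ = √(2·1·48.6) = 9.859.
Continuity of ψ and ψ′ at the step yields the reflection amplitude r = (k₁ − k₂)/(k₁ + k₂) = 0.05838; thus R = |r|² = 0.003408, T = 0.9966.

R = 0.00341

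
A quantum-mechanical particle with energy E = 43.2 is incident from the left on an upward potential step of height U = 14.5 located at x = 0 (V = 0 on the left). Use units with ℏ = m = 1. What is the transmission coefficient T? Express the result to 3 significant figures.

T = 0.990

The wavenumbers are k₁ = √(2mE)/ℏ = 9.295 on the left and k₂ = √(2m(E − U))/ℏ = 7.576 on the right.
Continuity of ψ and ψ′ at the step yields the reflection amplitude r = (k₁ − k₂)/(k₁ + k₂) = 0.1019; thus R = |r|² = 0.01038, T = 0.9896.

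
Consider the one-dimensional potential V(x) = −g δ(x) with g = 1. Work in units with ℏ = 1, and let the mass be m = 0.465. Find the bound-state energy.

For x ≠ 0 the bound state is ψ ∝ e^{−κ|x|}; integrating the TISE across the delta gives the cusp condition 2κ = 2mg/ℏ², so κ = 0.4650.
Then E = −ℏ²κ²/(2m) = −mg²/(2ℏ²) = -0.2325.

E = -0.233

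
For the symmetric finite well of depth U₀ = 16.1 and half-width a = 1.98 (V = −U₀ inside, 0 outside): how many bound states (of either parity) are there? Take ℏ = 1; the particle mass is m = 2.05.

N = 11

Define the well-strength parameter z₀ = (a/ℏ)√(2mU₀) = 1.98 × √(2·2.05·16.1) = 16.09.
The even/odd transcendental equations gain one root per π/2 in z₀, giving N = 1 + ⌊2z₀/π⌋ = 1 + ⌊10.24⌋ = 11.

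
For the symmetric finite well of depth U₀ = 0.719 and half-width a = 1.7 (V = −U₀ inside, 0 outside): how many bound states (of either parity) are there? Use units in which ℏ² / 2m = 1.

N = 1

The dimensionless depth is z₀ = a√(2mU₀)/ℏ = 1.7 × √(0.7190) = 1.441.
The even/odd transcendental equations gain one root per π/2 in z₀, giving N = 1 + ⌊2z₀/π⌋ = 1 + ⌊0.9177⌋ = 1.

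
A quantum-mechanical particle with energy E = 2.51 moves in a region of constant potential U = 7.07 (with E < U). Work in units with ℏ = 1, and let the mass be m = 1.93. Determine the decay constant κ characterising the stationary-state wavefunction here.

κ = 4.20

Since E < U the TISE in this region is ψ'' = κ²ψ with κ = √(2m(U − E))/ℏ.
κ = √(2 × 1.93 × 4.56) = 4.195.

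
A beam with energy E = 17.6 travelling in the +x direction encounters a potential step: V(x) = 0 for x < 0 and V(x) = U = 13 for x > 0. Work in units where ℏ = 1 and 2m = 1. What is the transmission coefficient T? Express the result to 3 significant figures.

On each side the TISE gives plane waves with k = √(2m(E − V))/ℏ: k₁ = √(2·½·17.6) = 4.195, k₂ = √(2·½·4.6) = 2.145.
Matching ψ and ψ′ at x = 0 gives r = (k₁ − k₂)/(k₁ + k₂), so R = r² = 0.1046 and T = 1 − R = 0.8954.

T = 0.895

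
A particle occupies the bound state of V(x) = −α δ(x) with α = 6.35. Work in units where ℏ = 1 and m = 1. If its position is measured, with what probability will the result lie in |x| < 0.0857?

P = 0.663

The normalised bound state is ψ = √κ e^{−κ|x|} with κ = mα/ℏ² = 6.350.
P(|x| < d) = ∫_{−d}^{d} κ e^{−2κ|x|} dx = 1 − e^{−2κd} = 1 − e^{−1.088} = 0.6632.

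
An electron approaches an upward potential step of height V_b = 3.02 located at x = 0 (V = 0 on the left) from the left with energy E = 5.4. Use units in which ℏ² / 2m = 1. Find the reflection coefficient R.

R = 0.0408

On each side the TISE gives plane waves with k = √(2m(E − V))/ℏ: k₁ = √(2·½·5.4) = 2.324, k₂ = √(2·½·2.38) = 1.543.
Matching ψ and ψ′ at x = 0 gives r = (k₁ − k₂)/(k₁ + k₂), so R = r² = 0.04081 and T = 1 − R = 0.9592.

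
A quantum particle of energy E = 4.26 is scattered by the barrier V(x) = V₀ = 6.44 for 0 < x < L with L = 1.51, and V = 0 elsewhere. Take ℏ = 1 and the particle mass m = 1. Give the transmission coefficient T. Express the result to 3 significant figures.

Since E < V₀ the interior solution is evanescent with decay constant κ = √(2m(V₀ − E))/ℏ = 2.088.
κL = 3.153, sinh(κL) = 11.68.
Matching ψ, ψ′ at both faces gives T = [1 + V₀² sinh²(κL) / (4E(V₀ − E))]⁻¹ = 1/153.3 = 0.00652.

T = 0.00652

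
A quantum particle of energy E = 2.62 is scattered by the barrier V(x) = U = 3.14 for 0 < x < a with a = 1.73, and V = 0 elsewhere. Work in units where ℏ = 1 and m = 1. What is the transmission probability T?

T = 0.0644

Since E < U the interior solution is evanescent with decay constant κ = √(2m(U − E))/ℏ = 1.020.
κa = 1.764, sinh(κa) = 2.833.
The exact tunnelling result is T⁻¹ = 1 + U² sinh²(κa) / [4E(U − E)] = 15.52, so T = 0.0644.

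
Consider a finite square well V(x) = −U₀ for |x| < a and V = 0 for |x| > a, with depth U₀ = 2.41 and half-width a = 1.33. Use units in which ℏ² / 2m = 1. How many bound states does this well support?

The dimensionless depth is z₀ = a√(2mU₀)/ℏ = 1.33 × √(2.410) = 2.065.
The even/odd transcendental equations gain one root per π/2 in z₀, giving N = 1 + ⌊2z₀/π⌋ = 1 + ⌊1.314⌋ = 2.

N = 2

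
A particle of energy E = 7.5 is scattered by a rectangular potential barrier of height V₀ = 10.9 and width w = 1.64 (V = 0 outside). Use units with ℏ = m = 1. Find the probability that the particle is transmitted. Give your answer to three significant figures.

T = 0.000662

Since E < V₀ the interior solution is evanescent with decay constant κ = √(2m(V₀ − E))/ℏ = 2.608.
κw = 4.277, sinh(κw) = 35.99.
The exact tunnelling result is T⁻¹ = 1 + V₀² sinh²(κw) / [4E(V₀ − E)] = 1510, so T = 0.000662.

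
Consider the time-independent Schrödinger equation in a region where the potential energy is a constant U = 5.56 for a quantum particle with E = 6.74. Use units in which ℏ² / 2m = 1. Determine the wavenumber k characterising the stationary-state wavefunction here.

k = 1.09

With E > U the solution is oscillatory, ψ ∝ e^{±ikx} with k = √(2m(E − U))/ℏ.
k = √(2 × 0.5 × 1.18) = 1.086.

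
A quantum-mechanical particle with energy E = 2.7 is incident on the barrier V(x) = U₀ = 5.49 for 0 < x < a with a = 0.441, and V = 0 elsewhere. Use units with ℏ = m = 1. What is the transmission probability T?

T = 0.394

E < U₀: inside the barrier ψ ∝ e^{±κx} with κ = √(2m(U₀ − E))/ℏ = 2.362.
κa = 1.042, sinh(κa) = 1.241.
The exact tunnelling result is T⁻¹ = 1 + U₀² sinh²(κa) / [4E(U₀ − E)] = 2.540, so T = 0.394.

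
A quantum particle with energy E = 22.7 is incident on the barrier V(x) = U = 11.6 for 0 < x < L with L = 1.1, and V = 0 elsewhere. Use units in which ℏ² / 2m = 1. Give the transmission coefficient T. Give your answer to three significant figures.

T = 0.968

Above the barrier the interior wavenumber is k₂ = √(2m(E − U))/ℏ = 3.332, giving phase k₂L = 3.665.
T = [1 + U² sin²(k₂L) / (4E(E − U))]⁻¹ = 1/1.033 = 0.968.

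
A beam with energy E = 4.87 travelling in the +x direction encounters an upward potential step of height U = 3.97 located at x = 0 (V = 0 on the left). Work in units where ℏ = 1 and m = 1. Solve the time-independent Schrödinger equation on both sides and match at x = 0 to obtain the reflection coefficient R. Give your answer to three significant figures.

R = 0.159

On each side the TISE gives plane waves with k = √(2m(E − V))/ℏ: k₁ = √(2·1·4.87) = 3.121, k₂ = √(2·1·0.9) = 1.342.
Matching ψ and ψ′ at x = 0 gives r = (k₁ − k₂)/(k₁ + k₂), so R = r² = 0.1590 and T = 1 − R = 0.8410.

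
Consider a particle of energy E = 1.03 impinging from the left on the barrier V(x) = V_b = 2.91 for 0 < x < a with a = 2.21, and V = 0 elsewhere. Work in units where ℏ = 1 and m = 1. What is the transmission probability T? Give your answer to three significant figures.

E < V_b: inside the barrier ψ ∝ e^{±κx} with κ = √(2m(V_b − E))/ℏ = 1.939.
κa = 4.285, sinh(κa) = 36.31.
The exact tunnelling result is T⁻¹ = 1 + V_b² sinh²(κa) / [4E(V_b − E)] = 1442, so T = 0.000693.

T = 0.000693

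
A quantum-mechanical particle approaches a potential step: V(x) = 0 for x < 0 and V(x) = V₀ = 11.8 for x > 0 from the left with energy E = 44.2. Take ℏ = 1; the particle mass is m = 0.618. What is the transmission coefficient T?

T = 0.994

On each side the TISE gives plane waves with k = √(2m(E − V))/ℏ: k₁ = √(2·0.618·44.2) = 7.391, k₂ = √(2·0.618·32.4) = 6.328.
Continuity of ψ and ψ′ at the step yields the reflection amplitude r = (k₁ − k₂)/(k₁ + k₂) = 0.07749; thus R = |r|² = 0.006004, T = 0.9940.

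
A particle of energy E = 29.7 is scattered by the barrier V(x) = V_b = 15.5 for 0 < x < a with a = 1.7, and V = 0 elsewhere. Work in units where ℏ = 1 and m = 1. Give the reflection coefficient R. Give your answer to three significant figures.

E > V_b: inside the barrier k₂ = √(2m(E − V_b))/ℏ = 5.329, k₂a = 9.060.
Matching at both interfaces gives T⁻¹ = 1 + V_b² sin²(k₂a) / [4E(E − V_b)] = 1.018, hence T = 0.982.
R = 1 − T = 0.0178.

R = 0.0178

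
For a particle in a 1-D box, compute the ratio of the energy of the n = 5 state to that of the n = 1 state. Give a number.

Since E_n ∝ n², the ratio is (5/1)² = 25.

25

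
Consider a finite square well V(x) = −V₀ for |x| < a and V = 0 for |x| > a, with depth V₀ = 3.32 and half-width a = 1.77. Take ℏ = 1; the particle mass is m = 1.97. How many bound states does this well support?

Define the well-strength parameter z₀ = (a/ℏ)√(2mV₀) = 1.77 × √(2·1.97·3.32) = 6.402.
The even/odd transcendental equations gain one root per π/2 in z₀, giving N = 1 + ⌊2z₀/π⌋ = 1 + ⌊4.075⌋ = 5.

N = 5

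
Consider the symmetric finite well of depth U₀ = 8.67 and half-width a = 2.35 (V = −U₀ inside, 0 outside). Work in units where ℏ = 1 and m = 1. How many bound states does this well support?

N = 7

Define the well-strength parameter z₀ = (a/ℏ)√(2mU₀) = 2.35 × √(2·1·8.67) = 9.786.
A new bound state (alternating even/odd) appears each time z₀ passes a multiple of π/2, so N = ⌊2z₀/π⌋ + 1 = ⌊6.230⌋ + 1 = 7.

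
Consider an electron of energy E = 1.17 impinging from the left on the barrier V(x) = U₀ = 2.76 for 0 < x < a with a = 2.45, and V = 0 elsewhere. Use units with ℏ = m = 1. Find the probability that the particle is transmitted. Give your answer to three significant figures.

Since E < U₀ the interior solution is evanescent with decay constant κ = √(2m(U₀ − E))/ℏ = 1.783.
κa = 4.369, sinh(κa) = 39.48.
The exact tunnelling result is T⁻¹ = 1 + U₀² sinh²(κa) / [4E(U₀ − E)] = 1596, so T = 0.000626.

T = 0.000626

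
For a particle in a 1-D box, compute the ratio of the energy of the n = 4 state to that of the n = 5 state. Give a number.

0.64

E_n = n²π²ℏ²/(2mL²) so the ratio is n₂²/n₁² = 16/25 = 0.64.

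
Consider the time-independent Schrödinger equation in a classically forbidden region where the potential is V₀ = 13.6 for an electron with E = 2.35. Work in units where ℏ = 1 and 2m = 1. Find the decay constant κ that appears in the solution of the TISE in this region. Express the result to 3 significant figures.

κ = 3.35

Since E < V₀ the TISE in this region is ψ'' = κ²ψ with κ = √(2m(V₀ − E))/ℏ.
κ = √(2 × 0.5 × 11.25) = 3.354.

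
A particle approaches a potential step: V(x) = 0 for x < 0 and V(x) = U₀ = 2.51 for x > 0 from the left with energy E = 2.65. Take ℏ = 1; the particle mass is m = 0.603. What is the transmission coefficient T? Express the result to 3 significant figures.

The wavenumbers are k₁ = √(2mE)/ℏ = 1.788 on the left and k₂ = √(2m(E − U₀))/ℏ = 0.4109 on the right.
Matching ψ and ψ′ at x = 0 gives r = (k₁ − k₂)/(k₁ + k₂), so R = r² = 0.3921 and T = 1 − R = 0.6079.

T = 0.608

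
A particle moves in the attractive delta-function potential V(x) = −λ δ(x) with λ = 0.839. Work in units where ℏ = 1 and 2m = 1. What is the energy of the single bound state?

E = -0.176

The bound state is ψ(x) = √κ e^{−κ|x|}. The derivative jump ψ'(0⁺) − ψ'(0⁻) = −(2mλ/ℏ²)ψ(0) fixes κ = mλ/ℏ² = 0.4195.
Then E = −ℏ²κ²/(2m) = −mλ²/(2ℏ²) = -0.1760.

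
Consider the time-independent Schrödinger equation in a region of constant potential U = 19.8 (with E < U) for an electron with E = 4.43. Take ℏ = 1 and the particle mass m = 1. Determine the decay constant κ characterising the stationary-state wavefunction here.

κ = 5.54

Since E < U the TISE in this region is ψ'' = κ²ψ with κ = √(2m(U − E))/ℏ.
κ = √(2 × 1 × 15.37) = 5.544.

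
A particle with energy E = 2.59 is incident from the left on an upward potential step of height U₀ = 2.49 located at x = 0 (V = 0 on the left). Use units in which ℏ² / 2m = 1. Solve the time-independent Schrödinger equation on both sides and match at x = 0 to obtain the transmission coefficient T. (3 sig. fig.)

On each side the TISE gives plane waves with k = √(2m(E − V))/ℏ: k₁ = √(2·½·2.59) = 1.609, k₂ = √(2·½·0.1) = 0.3162.
Continuity of ψ and ψ′ at the step yields the reflection amplitude r = (k₁ − k₂)/(k₁ + k₂) = 0.6715; thus R = |r|² = 0.4510, T = 0.5490.

T = 0.549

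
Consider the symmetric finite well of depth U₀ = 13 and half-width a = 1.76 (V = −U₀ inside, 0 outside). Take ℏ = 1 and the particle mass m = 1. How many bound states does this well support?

Define the well-strength parameter z₀ = (a/ℏ)√(2mU₀) = 1.76 × √(2·1·13) = 8.974.
A new bound state (alternating even/odd) appears each time z₀ passes a multiple of π/2, so N = ⌊2z₀/π⌋ + 1 = ⌊5.713⌋ + 1 = 6.

N = 6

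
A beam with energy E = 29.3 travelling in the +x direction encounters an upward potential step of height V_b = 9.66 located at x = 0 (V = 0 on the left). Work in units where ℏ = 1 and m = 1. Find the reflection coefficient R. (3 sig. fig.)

R = 0.00993

On each side the TISE gives plane waves with k = √(2m(E − V))/ℏ: k₁ = √(2·1·29.3) = 7.655, k₂ = √(2·1·19.64) = 6.267.
Continuity of ψ and ψ′ at the step yields the reflection amplitude r = (k₁ − k₂)/(k₁ + k₂) = 0.09967; thus R = |r|² = 0.009935, T = 0.9901.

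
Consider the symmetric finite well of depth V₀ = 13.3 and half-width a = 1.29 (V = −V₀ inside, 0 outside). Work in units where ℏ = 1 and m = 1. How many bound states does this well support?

The dimensionless depth is z₀ = a√(2mV₀)/ℏ = 1.29 × √(26.60) = 6.653.
The even/odd transcendental equations gain one root per π/2 in z₀, giving N = 1 + ⌊2z₀/π⌋ = 1 + ⌊4.236⌋ = 5.

N = 5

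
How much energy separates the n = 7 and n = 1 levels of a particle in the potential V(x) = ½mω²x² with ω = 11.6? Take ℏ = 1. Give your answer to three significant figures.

E_n = ℏω(n + ½), so ΔE = (7 − 1) ℏω = 6 × 11.6 = 69.60.

ΔE = 69.6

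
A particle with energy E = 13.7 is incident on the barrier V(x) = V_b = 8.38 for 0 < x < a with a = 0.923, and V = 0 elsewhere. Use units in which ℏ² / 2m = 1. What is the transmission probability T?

T = 0.852

Above the barrier the interior wavenumber is k₂ = √(2m(E − V_b))/ℏ = 2.307, giving phase k₂a = 2.129.
Matching at both interfaces gives T⁻¹ = 1 + V_b² sin²(k₂a) / [4E(E − V_b)] = 1.173, hence T = 0.852.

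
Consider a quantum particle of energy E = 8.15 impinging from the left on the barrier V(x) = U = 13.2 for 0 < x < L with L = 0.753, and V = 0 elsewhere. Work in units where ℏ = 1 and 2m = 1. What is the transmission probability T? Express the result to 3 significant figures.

T = 0.121

Since E < U the interior solution is evanescent with decay constant κ = √(2m(U − E))/ℏ = 2.247.
κL = 1.692, sinh(κL) = 2.624.
The exact tunnelling result is T⁻¹ = 1 + U² sinh²(κL) / [4E(U − E)] = 8.285, so T = 0.121.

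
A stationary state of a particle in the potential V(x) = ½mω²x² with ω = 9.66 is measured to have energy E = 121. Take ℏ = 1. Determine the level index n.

n = 12

Invert E_n = (n + ½)ℏω: n = E/ℏω − ½ = 12.026, so n = 12.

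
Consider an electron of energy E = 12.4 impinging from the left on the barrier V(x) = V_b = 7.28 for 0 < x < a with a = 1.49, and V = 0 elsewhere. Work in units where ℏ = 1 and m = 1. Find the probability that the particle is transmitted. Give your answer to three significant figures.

Above the barrier the interior wavenumber is k₂ = √(2m(E − V_b))/ℏ = 3.200, giving phase k₂a = 4.768.
T = [1 + V_b² sin²(k₂a) / (4E(E − V_b))]⁻¹ = 1/1.208 = 0.828.

T = 0.828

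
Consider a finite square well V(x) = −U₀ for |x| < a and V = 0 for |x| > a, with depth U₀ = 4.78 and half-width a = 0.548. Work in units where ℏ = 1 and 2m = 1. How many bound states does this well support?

Define the well-strength parameter z₀ = (a/ℏ)√(2mU₀) = 0.548 × √(2·0.5·4.78) = 1.198.
A new bound state (alternating even/odd) appears each time z₀ passes a multiple of π/2, so N = ⌊2z₀/π⌋ + 1 = ⌊0.7627⌋ + 1 = 1.

N = 1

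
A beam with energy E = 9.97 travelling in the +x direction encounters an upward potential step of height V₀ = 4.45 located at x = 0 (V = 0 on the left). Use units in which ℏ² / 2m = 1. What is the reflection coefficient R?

R = 0.0215

On each side the TISE gives plane waves with k = √(2m(E − V))/ℏ: k₁ = √(2·½·9.97) = 3.158, k₂ = √(2·½·5.52) = 2.349.
Matching ψ and ψ′ at x = 0 gives r = (k₁ − k₂)/(k₁ + k₂), so R = r² = 0.02153 and T = 1 − R = 0.9785.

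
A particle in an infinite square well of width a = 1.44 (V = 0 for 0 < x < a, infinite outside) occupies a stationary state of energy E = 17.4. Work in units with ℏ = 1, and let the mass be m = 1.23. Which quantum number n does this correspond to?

For an infinite well E_n = n²π²ℏ²/(2ma²), so n = (a/πℏ)√(2mE).
n = (1.44/π) × √(2 × 1.23 × 17.4) = 2.999 → n = 3.

n = 3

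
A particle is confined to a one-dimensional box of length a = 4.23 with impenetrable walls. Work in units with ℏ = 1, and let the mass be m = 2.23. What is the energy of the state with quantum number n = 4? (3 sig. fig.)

E = 1.98

Requiring ψ(0) = ψ(a) = 0 quantises k = nπ/a, hence E_n = ℏ²k²/2m = n²π²ℏ²/(2ma²).
E_4 = 4² × π² / (2 × 2.23 × 4.23²) = 1.979.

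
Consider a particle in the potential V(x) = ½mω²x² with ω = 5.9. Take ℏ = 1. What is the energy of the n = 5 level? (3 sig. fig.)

E = 32.5

Using E_n = (n + ½)ℏω: E_5 = 5.5 × 5.9 = 32.45.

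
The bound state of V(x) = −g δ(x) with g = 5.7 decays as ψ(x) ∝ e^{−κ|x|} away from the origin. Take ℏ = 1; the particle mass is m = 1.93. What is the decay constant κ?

Integrating the TISE across x = 0 gives the cusp condition ψ'(0⁺) − ψ'(0⁻) = −(2mg/ℏ²)ψ(0).
With ψ ∝ e^{−κ|x|} this yields −2κ = −2mg/ℏ², so κ = mg/ℏ² = 11.00.

κ = 11.0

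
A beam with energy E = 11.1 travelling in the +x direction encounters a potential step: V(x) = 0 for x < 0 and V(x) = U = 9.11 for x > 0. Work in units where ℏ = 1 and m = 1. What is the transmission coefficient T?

On each side the TISE gives plane waves with k = √(2m(E − V))/ℏ: k₁ = √(2·1·11.1) = 4.712, k₂ = √(2·1·1.99) = 1.995.
Continuity of ψ and ψ′ at the step yields the reflection amplitude r = (k₁ − k₂)/(k₁ + k₂) = 0.4051; thus R = |r|² = 0.1641, T = 0.8359.

T = 0.836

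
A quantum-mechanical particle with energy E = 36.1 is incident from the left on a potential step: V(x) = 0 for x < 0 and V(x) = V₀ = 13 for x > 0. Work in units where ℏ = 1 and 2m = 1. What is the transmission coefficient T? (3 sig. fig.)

T = 0.988

The wavenumbers are k₁ = √(2mE)/ℏ = 6.008 on the left and k₂ = √(2m(E − V₀))/ℏ = 4.806 on the right.
Continuity of ψ and ψ′ at the step yields the reflection amplitude r = (k₁ − k₂)/(k₁ + k₂) = 0.1112; thus R = |r|² = 0.01236, T = 0.9876.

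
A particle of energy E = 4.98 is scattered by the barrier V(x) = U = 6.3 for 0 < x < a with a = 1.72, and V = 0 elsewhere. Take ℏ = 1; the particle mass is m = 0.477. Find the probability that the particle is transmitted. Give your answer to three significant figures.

E < U: inside the barrier ψ ∝ e^{±κx} with κ = √(2m(U − E))/ℏ = 1.122.
κa = 1.930, sinh(κa) = 3.373.
The exact tunnelling result is T⁻¹ = 1 + U² sinh²(κa) / [4E(U − E)] = 18.17, so T = 0.0550.

T = 0.0550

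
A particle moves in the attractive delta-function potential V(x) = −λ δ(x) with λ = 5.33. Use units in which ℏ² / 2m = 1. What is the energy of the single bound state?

For x ≠ 0 the bound state is ψ ∝ e^{−κ|x|}; integrating the TISE across the delta gives the cusp condition 2κ = 2mλ/ℏ², so κ = 2.665.
Then E = −ℏ²κ²/(2m) = −mλ²/(2ℏ²) = -7.102.

E = -7.10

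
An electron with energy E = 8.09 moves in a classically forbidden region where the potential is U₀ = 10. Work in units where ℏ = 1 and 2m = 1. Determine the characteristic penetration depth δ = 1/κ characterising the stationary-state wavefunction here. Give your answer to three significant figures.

δ = 0.724

Since E < U₀ the TISE in this region is ψ'' = κ²ψ with κ = √(2m(U₀ − E))/ℏ.
κ = √(2 × 0.5 × 1.91) = 1.382. The penetration depth is δ = 1/κ = 0.724.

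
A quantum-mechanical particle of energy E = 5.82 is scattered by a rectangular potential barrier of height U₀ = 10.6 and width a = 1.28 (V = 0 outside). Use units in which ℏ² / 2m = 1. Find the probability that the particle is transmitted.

T = 0.0146

E < U₀: inside the barrier ψ ∝ e^{±κx} with κ = √(2m(U₀ − E))/ℏ = 2.186.
κa = 2.798, sinh(κa) = 8.179.
Matching ψ, ψ′ at both faces gives T = [1 + U₀² sinh²(κa) / (4E(U₀ − E))]⁻¹ = 1/68.55 = 0.0146.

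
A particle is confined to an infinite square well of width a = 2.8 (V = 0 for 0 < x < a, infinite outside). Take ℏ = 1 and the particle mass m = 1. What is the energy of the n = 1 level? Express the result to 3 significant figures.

The infinite-well eigenfunctions ψ_n = √(2/a) sin(nπx/a) vanish at both walls, giving E_n = n²π²ℏ²/(2ma²).
E_1 = 1² × π² / (2 × 1 × 2.8²) = 0.6294.

E = 0.629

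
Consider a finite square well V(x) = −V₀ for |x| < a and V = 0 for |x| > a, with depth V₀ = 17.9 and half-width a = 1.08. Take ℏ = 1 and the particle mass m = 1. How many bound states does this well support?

Define the well-strength parameter z₀ = (a/ℏ)√(2mV₀) = 1.08 × √(2·1·17.9) = 6.462.
The even/odd transcendental equations gain one root per π/2 in z₀, giving N = 1 + ⌊2z₀/π⌋ = 1 + ⌊4.114⌋ = 5.

N = 5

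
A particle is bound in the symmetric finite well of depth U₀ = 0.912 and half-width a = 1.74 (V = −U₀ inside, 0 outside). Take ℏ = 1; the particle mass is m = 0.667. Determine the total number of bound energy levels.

Define the well-strength parameter z₀ = (a/ℏ)√(2mU₀) = 1.74 × √(2·0.667·0.912) = 1.919.
The even/odd transcendental equations gain one root per π/2 in z₀, giving N = 1 + ⌊2z₀/π⌋ = 1 + ⌊1.222⌋ = 2.

N = 2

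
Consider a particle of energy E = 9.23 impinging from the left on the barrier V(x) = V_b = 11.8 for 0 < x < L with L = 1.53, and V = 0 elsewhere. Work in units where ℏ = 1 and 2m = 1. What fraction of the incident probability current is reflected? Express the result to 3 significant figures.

E < V_b: inside the barrier ψ ∝ e^{±κx} with κ = √(2m(V_b − E))/ℏ = 1.603.
κL = 2.453, sinh(κL) = 5.767.
The exact tunnelling result is T⁻¹ = 1 + V_b² sinh²(κL) / [4E(V_b − E)] = 49.81, so T = 0.0201.
R = 1 − T = 0.980.

R = 0.980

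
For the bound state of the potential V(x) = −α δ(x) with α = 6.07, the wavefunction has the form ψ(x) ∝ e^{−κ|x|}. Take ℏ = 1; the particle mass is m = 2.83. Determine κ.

Integrating the TISE across x = 0 gives the cusp condition ψ'(0⁺) − ψ'(0⁻) = −(2mα/ℏ²)ψ(0).
With ψ ∝ e^{−κ|x|} this yields −2κ = −2mα/ℏ², so κ = mα/ℏ² = 17.18.

κ = 17.2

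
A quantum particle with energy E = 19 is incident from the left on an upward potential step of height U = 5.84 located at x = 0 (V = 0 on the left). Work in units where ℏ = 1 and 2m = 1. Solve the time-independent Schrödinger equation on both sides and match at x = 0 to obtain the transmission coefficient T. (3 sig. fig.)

The wavenumbers are k₁ = √(2mE)/ℏ = 4.359 on the left and k₂ = √(2m(E − U))/ℏ = 3.628 on the right.
Continuity of ψ and ψ′ at the step yields the reflection amplitude r = (k₁ − k₂)/(k₁ + k₂) = 0.09156; thus R = |r|² = 0.008383, T = 0.9916.

T = 0.992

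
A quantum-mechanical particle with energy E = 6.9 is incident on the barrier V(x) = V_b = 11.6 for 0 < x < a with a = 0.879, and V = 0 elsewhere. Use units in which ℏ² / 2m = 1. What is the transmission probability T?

E < V_b: inside the barrier ψ ∝ e^{±κx} with κ = √(2m(V_b − E))/ℏ = 2.168.
κa = 1.906, sinh(κa) = 3.287.
Matching ψ, ψ′ at both faces gives T = [1 + V_b² sinh²(κa) / (4E(V_b − E))]⁻¹ = 1/12.21 = 0.0819.

T = 0.0819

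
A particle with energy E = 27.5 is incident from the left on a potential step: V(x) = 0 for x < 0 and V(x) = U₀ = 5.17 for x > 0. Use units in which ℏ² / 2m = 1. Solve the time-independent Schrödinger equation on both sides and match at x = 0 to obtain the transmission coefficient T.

The wavenumbers are k₁ = √(2mE)/ℏ = 5.244 on the left and k₂ = √(2m(E − U₀))/ℏ = 4.725 on the right.
Continuity of ψ and ψ′ at the step yields the reflection amplitude r = (k₁ − k₂)/(k₁ + k₂) = 0.05202; thus R = |r|² = 0.002706, T = 0.9973.

T = 0.997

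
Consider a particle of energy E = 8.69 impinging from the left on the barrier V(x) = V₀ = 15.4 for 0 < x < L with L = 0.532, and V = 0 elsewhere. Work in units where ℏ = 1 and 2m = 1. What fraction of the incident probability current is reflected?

R = 0.778

Since E < V₀ the interior solution is evanescent with decay constant κ = √(2m(V₀ − E))/ℏ = 2.590.
κL = 1.378, sinh(κL) = 1.858.
Matching ψ, ψ′ at both faces gives T = [1 + V₀² sinh²(κL) / (4E(V₀ − E))]⁻¹ = 1/4.509 = 0.222.
R = 1 − T = 0.778.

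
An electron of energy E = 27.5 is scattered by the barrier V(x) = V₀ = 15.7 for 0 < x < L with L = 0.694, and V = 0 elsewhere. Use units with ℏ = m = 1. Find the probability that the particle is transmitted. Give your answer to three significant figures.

Above the barrier the interior wavenumber is k₂ = √(2m(E − V₀))/ℏ = 4.858, giving phase k₂L = 3.371.
Matching at both interfaces gives T⁻¹ = 1 + V₀² sin²(k₂L) / [4E(E − V₀)] = 1.010, hence T = 0.990.

T = 0.990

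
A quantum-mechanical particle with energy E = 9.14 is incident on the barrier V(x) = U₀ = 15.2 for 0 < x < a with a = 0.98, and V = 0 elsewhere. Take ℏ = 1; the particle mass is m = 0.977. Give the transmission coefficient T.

E < U₀: inside the barrier ψ ∝ e^{±κx} with κ = √(2m(U₀ − E))/ℏ = 3.441.
κa = 3.372, sinh(κa) = 14.56.
Matching ψ, ψ′ at both faces gives T = [1 + U₀² sinh²(κa) / (4E(U₀ − E))]⁻¹ = 1/221.9 = 0.00451.

T = 0.00451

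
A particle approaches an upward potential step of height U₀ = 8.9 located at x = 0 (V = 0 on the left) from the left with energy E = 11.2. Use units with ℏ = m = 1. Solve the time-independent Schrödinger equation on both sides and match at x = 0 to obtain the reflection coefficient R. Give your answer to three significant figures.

R = 0.142

The wavenumbers are k₁ = √(2mE)/ℏ = 4.733 on the left and k₂ = √(2m(E − U₀))/ℏ = 2.145 on the right.
Matching ψ and ψ′ at x = 0 gives r = (k₁ − k₂)/(k₁ + k₂), so R = r² = 0.1416 and T = 1 − R = 0.8584.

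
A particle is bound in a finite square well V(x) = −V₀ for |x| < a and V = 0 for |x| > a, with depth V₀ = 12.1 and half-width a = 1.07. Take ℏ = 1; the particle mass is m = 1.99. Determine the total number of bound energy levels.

The dimensionless depth is z₀ = a√(2mV₀)/ℏ = 1.07 × √(48.16) = 7.425.
The even/odd transcendental equations gain one root per π/2 in z₀, giving N = 1 + ⌊2z₀/π⌋ = 1 + ⌊4.727⌋ = 5.

N = 5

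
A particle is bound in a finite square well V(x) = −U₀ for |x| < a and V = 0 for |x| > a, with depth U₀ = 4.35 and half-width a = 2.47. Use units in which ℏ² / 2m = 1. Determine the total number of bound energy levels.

N = 4

The dimensionless depth is z₀ = a√(2mU₀)/ℏ = 2.47 × √(4.350) = 5.152.
A new bound state (alternating even/odd) appears each time z₀ passes a multiple of π/2, so N = ⌊2z₀/π⌋ + 1 = ⌊3.280⌋ + 1 = 4.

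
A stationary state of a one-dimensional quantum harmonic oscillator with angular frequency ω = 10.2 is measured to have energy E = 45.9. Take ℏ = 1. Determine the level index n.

n = 4

E_n = ℏω(n + ½) ⇒ n = E/(ℏω) − ½ = 45.9/10.2 − 0.5 = 4.000 → n = 4.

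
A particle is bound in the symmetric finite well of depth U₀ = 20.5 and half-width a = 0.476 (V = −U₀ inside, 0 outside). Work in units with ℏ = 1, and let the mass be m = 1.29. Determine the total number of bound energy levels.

Define the well-strength parameter z₀ = (a/ℏ)√(2mU₀) = 0.476 × √(2·1.29·20.5) = 3.462.
A new bound state (alternating even/odd) appears each time z₀ passes a multiple of π/2, so N = ⌊2z₀/π⌋ + 1 = ⌊2.204⌋ + 1 = 3.

N = 3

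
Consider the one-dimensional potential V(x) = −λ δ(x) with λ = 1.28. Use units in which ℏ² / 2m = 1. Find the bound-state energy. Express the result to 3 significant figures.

E = -0.410

The bound state is ψ(x) = √κ e^{−κ|x|}. The derivative jump ψ'(0⁺) − ψ'(0⁻) = −(2mλ/ℏ²)ψ(0) fixes κ = mλ/ℏ² = 0.6400.
Then E = −ℏ²κ²/(2m) = −mλ²/(2ℏ²) = -0.4096.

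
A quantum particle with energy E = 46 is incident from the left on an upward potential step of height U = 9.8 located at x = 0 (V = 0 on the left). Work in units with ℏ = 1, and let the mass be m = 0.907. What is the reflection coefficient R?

The wavenumbers are k₁ = √(2mE)/ℏ = 9.135 on the left and k₂ = √(2m(E − U))/ℏ = 8.104 on the right.
Matching ψ and ψ′ at x = 0 gives r = (k₁ − k₂)/(k₁ + k₂), so R = r² = 0.003579 and T = 1 − R = 0.9964.

R = 0.00358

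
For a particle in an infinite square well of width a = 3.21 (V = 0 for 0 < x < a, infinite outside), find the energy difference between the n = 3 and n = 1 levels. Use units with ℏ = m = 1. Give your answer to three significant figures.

ΔE = 3.83

E_n = n²π²ℏ²/(2ma²), so ΔE = (3² − 1²) π²ℏ²/(2ma²).
ΔE = 8 × π² / (2 × 1 × 3.21²) = 3.831.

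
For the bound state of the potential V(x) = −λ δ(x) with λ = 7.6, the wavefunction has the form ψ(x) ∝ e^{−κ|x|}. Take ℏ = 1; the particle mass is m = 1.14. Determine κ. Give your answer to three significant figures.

Integrating the TISE across x = 0 gives the cusp condition ψ'(0⁺) − ψ'(0⁻) = −(2mλ/ℏ²)ψ(0).
With ψ ∝ e^{−κ|x|} this yields −2κ = −2mλ/ℏ², so κ = mλ/ℏ² = 8.664.

κ = 8.66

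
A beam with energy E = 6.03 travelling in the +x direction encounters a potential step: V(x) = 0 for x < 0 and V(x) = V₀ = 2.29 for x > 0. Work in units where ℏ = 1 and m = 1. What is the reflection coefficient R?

R = 0.0141

The wavenumbers are k₁ = √(2mE)/ℏ = 3.473 on the left and k₂ = √(2m(E − V₀))/ℏ = 2.735 on the right.
Continuity of ψ and ψ′ at the step yields the reflection amplitude r = (k₁ − k₂)/(k₁ + k₂) = 0.1189; thus R = |r|² = 0.01413, T = 0.9859.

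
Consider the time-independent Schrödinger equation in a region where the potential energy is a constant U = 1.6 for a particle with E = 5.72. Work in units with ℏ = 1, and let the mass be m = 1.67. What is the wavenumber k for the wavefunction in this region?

With E > U the solution is oscillatory, ψ ∝ e^{±ikx} with k = √(2m(E − U))/ℏ.
k = √(2 × 1.67 × 4.12) = 3.710.

k = 3.71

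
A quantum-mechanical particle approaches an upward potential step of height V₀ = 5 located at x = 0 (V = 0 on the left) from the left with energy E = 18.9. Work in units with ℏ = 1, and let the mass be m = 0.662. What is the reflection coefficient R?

The wavenumbers are k₁ = √(2mE)/ℏ = 5.002 on the left and k₂ = √(2m(E − V₀))/ℏ = 4.290 on the right.
Matching ψ and ψ′ at x = 0 gives r = (k₁ − k₂)/(k₁ + k₂), so R = r² = 0.005878 and T = 1 − R = 0.9941.

R = 0.00588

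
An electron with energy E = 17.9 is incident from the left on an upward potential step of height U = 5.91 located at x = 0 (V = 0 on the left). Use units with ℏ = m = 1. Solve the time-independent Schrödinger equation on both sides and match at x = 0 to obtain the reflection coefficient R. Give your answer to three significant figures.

R = 0.00997

The wavenumbers are k₁ = √(2mE)/ℏ = 5.983 on the left and k₂ = √(2m(E − U))/ℏ = 4.897 on the right.
Matching ψ and ψ′ at x = 0 gives r = (k₁ − k₂)/(k₁ + k₂), so R = r² = 0.009970 and T = 1 − R = 0.9900.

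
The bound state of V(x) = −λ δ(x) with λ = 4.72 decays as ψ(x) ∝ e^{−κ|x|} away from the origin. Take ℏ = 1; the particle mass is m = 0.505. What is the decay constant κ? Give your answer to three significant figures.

Integrate −(ℏ²/2m)ψ'' − λδ(x)ψ = Eψ from −ε to +ε: the ψ'' term gives ψ'(0⁺) − ψ'(0⁻) and the δ term gives −(2mλ/ℏ²)ψ(0).
With ψ ∝ e^{−κ|x|} this yields −2κ = −2mλ/ℏ², so κ = mλ/ℏ² = 2.384.

κ = 2.38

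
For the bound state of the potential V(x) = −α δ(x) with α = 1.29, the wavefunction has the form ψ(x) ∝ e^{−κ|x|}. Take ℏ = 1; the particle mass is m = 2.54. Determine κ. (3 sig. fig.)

Integrating the TISE across x = 0 gives the cusp condition ψ'(0⁺) − ψ'(0⁻) = −(2mα/ℏ²)ψ(0).
With ψ ∝ e^{−κ|x|} this yields −2κ = −2mα/ℏ², so κ = mα/ℏ² = 3.277.

κ = 3.28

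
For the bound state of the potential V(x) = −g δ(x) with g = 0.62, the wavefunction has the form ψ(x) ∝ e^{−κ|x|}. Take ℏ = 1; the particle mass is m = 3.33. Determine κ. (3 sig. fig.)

κ = 2.06

Integrate −(ℏ²/2m)ψ'' − gδ(x)ψ = Eψ from −ε to +ε: the ψ'' term gives ψ'(0⁺) − ψ'(0⁻) and the δ term gives −(2mg/ℏ²)ψ(0).
With ψ ∝ e^{−κ|x|} this yields −2κ = −2mg/ℏ², so κ = mg/ℏ² = 2.065.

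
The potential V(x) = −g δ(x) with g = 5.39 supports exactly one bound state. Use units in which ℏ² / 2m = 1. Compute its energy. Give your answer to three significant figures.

The bound state is ψ(x) = √κ e^{−κ|x|}. The derivative jump ψ'(0⁺) − ψ'(0⁻) = −(2mg/ℏ²)ψ(0) fixes κ = mg/ℏ² = 2.695.
Then E = −ℏ²κ²/(2m) = −mg²/(2ℏ²) = -7.263.

E = -7.26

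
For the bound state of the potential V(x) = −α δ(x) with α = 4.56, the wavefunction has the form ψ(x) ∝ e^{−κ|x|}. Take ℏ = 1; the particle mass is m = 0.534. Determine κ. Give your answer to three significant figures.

Integrate −(ℏ²/2m)ψ'' − αδ(x)ψ = Eψ from −ε to +ε: the ψ'' term gives ψ'(0⁺) − ψ'(0⁻) and the δ term gives −(2mα/ℏ²)ψ(0).
With ψ ∝ e^{−κ|x|} this yields −2κ = −2mα/ℏ², so κ = mα/ℏ² = 2.435.

κ = 2.44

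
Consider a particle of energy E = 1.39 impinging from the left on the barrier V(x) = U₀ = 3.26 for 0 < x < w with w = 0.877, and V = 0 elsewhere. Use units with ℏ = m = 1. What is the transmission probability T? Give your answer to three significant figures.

E < U₀: inside the barrier ψ ∝ e^{±κx} with κ = √(2m(U₀ − E))/ℏ = 1.934.
κw = 1.696, sinh(κw) = 2.634.
Matching ψ, ψ′ at both faces gives T = [1 + U₀² sinh²(κw) / (4E(U₀ − E))]⁻¹ = 1/8.094 = 0.124.

T = 0.124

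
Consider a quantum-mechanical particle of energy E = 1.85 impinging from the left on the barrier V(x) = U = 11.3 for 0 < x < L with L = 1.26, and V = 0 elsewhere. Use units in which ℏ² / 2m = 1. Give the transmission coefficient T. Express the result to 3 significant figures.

Since E < U the interior solution is evanescent with decay constant κ = √(2m(U − E))/ℏ = 3.074.
κL = 3.873, sinh(κL) = 24.04.
The exact tunnelling result is T⁻¹ = 1 + U² sinh²(κL) / [4E(U − E)] = 1056, so T = 0.000947.

T = 0.000947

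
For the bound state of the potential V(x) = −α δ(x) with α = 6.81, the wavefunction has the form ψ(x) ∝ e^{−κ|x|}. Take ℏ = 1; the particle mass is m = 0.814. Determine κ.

κ = 5.54

Integrating the TISE across x = 0 gives the cusp condition ψ'(0⁺) − ψ'(0⁻) = −(2mα/ℏ²)ψ(0).
With ψ ∝ e^{−κ|x|} this yields −2κ = −2mα/ℏ², so κ = mα/ℏ² = 5.543.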